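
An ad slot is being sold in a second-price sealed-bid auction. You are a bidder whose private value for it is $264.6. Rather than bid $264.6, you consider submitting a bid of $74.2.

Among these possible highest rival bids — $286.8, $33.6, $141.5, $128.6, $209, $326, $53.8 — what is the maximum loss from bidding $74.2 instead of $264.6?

$136

$286.8: same outcome either way → loss $0.
$33.6: same outcome either way → loss $0.
$141.5: truthful gives $123.1, deviation gives $0 → loss $123.1.
$128.6: truthful gives $136, deviation gives $0 → loss $136.
$209: truthful gives $55.6, deviation gives $0 → loss $55.6.
$326: same outcome either way → loss $0.
$53.8: same outcome either way → loss $0.
Maximum loss: $136.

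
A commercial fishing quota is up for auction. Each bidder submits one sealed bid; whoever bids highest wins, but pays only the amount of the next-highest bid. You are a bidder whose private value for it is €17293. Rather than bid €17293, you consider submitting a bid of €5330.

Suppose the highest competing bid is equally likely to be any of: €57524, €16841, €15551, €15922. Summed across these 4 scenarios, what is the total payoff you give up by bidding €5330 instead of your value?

The deviation costs you only when the competing bid falls strictly between €5330 and €17293; elsewhere both bids give the same outcome.
€57524: outcomes coincide → loss €0.
€16841: truthful payoff €452, deviation payoff €0 → loss €452.
€15551: truthful payoff €1742, deviation payoff €0 → loss €1742.
€15922: truthful payoff €1371, deviation payoff €0 → loss €1371.
Total loss = €452 + €1742 + €1371 = €3565.

€3565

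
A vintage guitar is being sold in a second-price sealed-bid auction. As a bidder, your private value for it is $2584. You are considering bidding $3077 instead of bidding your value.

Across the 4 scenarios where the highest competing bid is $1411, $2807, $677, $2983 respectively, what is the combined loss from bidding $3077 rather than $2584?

The deviation costs you only when the competing bid falls strictly between $2584 and $3077; elsewhere both bids give the same outcome.
$1411: outcomes coincide → loss $0.
$2807: truthful payoff $0, deviation payoff −$223 → loss $223.
$677: outcomes coincide → loss $0.
$2983: truthful payoff $0, deviation payoff −$399 → loss $399.
Total loss = $223 + $399 = $622.

$622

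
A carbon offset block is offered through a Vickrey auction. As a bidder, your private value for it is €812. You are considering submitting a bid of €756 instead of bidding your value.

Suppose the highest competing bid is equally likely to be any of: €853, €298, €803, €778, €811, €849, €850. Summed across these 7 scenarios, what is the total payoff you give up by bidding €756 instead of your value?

€44

The deviation costs you only when the competing bid falls strictly between €756 and €812; elsewhere both bids give the same outcome.
€853: outcomes coincide → loss €0.
€298: outcomes coincide → loss €0.
€803: truthful payoff €9, deviation payoff €0 → loss €9.
€778: truthful payoff €34, deviation payoff €0 → loss €34.
€811: truthful payoff €1, deviation payoff €0 → loss €1.
€849: outcomes coincide → loss €0.
€850: outcomes coincide → loss €0.
Total loss = €9 + €34 + €1 = €44.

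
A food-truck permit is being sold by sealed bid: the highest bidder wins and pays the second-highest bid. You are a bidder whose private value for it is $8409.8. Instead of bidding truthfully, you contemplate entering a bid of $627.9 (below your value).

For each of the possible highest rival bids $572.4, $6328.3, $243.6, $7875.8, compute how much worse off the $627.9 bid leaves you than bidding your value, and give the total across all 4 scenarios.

$2615.5

The deviation costs you only when the competing bid falls strictly between $627.9 and $8409.8; elsewhere both bids give the same outcome.
$572.4: outcomes coincide → loss $0.
$6328.3: truthful payoff $2081.5, deviation payoff $0 → loss $2081.5.
$243.6: outcomes coincide → loss $0.
$7875.8: truthful payoff $534, deviation payoff $0 → loss $534.
Total loss = $2081.5 + $534 = $2615.5.
In a second-price auction your bid sets only whether you win, not what you pay, so bidding your true value is weakly dominant.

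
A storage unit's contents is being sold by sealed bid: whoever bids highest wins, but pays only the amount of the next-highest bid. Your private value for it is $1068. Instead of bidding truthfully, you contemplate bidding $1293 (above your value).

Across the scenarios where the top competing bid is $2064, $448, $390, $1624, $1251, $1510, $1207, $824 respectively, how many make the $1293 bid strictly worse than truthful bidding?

2

The deviation hurts exactly when the highest competing bid lies strictly between $1068 and $1293 — overbidding then wins at a price above your value.
$2064: above both → same outcome either way.
$448: below both → same outcome either way.
$390: below both → same outcome either way.
$1624: above both → same outcome either way.
$1251: inside the interval → strictly worse (loss $183).
$1510: above both → same outcome either way.
$1207: inside the interval → strictly worse (loss $139).
$824: below both → same outcome either way.
Count: 2.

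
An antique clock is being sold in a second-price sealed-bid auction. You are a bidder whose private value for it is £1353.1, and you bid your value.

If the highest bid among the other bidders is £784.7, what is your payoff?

£568.4

Your bid £1353.1 exceeds the highest competing bid £784.7, so you win.
In a second-price auction the winner pays the second-highest bid, £784.7.
Payoff = value − price = £1353.1 − £784.7 = £568.4.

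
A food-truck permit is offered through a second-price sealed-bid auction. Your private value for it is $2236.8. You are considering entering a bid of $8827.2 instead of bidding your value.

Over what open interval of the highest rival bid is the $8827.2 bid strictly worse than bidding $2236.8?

($2236.8, $8827.2)

If the competing bid is below $2236.8, both bids win at the same price — no difference.
If it is above $8827.2, both bids lose — no difference.
If it lies strictly between $2236.8 and $8827.2, bidding your value loses (payoff 0) while bidding $8827.2 wins at a price above your value (payoff negative).
So the deviation strictly hurts on the open interval ($2236.8, $8827.2).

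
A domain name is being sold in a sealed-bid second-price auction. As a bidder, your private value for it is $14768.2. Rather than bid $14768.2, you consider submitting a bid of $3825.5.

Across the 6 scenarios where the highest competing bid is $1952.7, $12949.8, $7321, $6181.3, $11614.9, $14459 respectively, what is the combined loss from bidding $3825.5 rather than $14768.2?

The deviation costs you only when the competing bid falls strictly between $3825.5 and $14768.2; elsewhere both bids give the same outcome.
$1952.7: outcomes coincide → loss $0.
$12949.8: truthful payoff $1818.4, deviation payoff $0 → loss $1818.4.
$7321: truthful payoff $7447.2, deviation payoff $0 → loss $7447.2.
$6181.3: truthful payoff $8586.9, deviation payoff $0 → loss $8586.9.
$11614.9: truthful payoff $3153.3, deviation payoff $0 → loss $3153.3.
$14459: truthful payoff $309.2, deviation payoff $0 → loss $309.2.
Total loss = $1818.4 + $7447.2 + $8586.9 + $3153.3 + $309.2 = $21315.
Because the price is fixed by the runner-up's bid, deviating from your value can only change a good outcome into a bad one — never the reverse.

$21315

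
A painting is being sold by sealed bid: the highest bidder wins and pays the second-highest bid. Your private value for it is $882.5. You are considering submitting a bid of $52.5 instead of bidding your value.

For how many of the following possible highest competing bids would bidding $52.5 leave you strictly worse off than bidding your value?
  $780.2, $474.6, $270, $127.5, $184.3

5

The deviation hurts exactly when the highest competing bid lies strictly between $52.5 and $882.5 — underbidding then forfeits a profitable win.
$780.2: inside the interval → strictly worse (loss $102.3).
$474.6: inside the interval → strictly worse (loss $407.9).
$270: inside the interval → strictly worse (loss $612.5).
$127.5: inside the interval → strictly worse (loss $755).
$184.3: inside the interval → strictly worse (loss $698.2).
Count: 5.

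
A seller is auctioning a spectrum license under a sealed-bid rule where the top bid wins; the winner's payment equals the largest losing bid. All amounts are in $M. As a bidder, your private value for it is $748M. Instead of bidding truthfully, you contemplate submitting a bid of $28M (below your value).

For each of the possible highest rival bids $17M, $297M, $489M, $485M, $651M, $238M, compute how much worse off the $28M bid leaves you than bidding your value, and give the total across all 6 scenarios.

The deviation costs you only when the competing bid falls strictly between $28M and $748M; elsewhere both bids give the same outcome.
$17M: outcomes coincide → loss $0M.
$297M: truthful payoff $451M, deviation payoff $0M → loss $451M.
$489M: truthful payoff $259M, deviation payoff $0M → loss $259M.
$485M: truthful payoff $263M, deviation payoff $0M → loss $263M.
$651M: truthful payoff $97M, deviation payoff $0M → loss $97M.
$238M: truthful payoff $510M, deviation payoff $0M → loss $510M.
Total loss = $451M + $259M + $263M + $97M + $510M = $1580M.

$1580M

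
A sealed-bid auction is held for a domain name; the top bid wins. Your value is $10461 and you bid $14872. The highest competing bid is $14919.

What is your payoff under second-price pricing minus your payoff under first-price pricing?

Your bid $14872 is below $14919, so you lose under either rule.
Payoff is $0 in both cases; difference = $0.

$0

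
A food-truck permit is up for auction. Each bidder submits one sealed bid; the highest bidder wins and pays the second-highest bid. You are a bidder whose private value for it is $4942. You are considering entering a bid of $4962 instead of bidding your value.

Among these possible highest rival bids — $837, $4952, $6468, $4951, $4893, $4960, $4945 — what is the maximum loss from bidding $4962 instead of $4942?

$837: same outcome either way → loss $0.
$4952: truthful gives $0, deviation gives −$10 → loss $10.
$6468: same outcome either way → loss $0.
$4951: truthful gives $0, deviation gives −$9 → loss $9.
$4893: same outcome either way → loss $0.
$4960: truthful gives $0, deviation gives −$18 → loss $18.
$4945: truthful gives $0, deviation gives −$3 → loss $3.
Maximum loss: $18.

$18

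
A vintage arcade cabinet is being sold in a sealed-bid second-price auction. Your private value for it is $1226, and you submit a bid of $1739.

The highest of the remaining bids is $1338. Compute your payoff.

Your bid $1739 exceeds the highest competing bid $1338, so you win.
In a second-price auction the winner pays the second-highest bid, $1338.
Payoff = value − price = $1226 − $1338 = −$112.

−$112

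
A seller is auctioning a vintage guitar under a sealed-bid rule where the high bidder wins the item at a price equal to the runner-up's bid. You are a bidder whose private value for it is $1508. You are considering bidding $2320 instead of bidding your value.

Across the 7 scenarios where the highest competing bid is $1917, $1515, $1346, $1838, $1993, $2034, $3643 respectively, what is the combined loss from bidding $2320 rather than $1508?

$1757

The deviation costs you only when the competing bid falls strictly between $1508 and $2320; elsewhere both bids give the same outcome.
$1917: truthful payoff $0, deviation payoff −$409 → loss $409.
$1515: truthful payoff $0, deviation payoff −$7 → loss $7.
$1346: outcomes coincide → loss $0.
$1838: truthful payoff $0, deviation payoff −$330 → loss $330.
$1993: truthful payoff $0, deviation payoff −$485 → loss $485.
$2034: truthful payoff $0, deviation payoff −$526 → loss $526.
$3643: outcomes coincide → loss $0.
Total loss = $409 + $7 + $330 + $485 + $526 = $1757.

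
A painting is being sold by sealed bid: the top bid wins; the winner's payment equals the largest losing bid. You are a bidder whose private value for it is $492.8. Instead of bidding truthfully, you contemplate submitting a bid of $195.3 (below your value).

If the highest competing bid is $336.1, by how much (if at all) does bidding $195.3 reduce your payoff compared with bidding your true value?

Bidding your value $492.8: you win (since $492.8 > $336.1) and pay $336.1. Payoff $156.7.
Bidding $195.3: you lose. Payoff $0.
The competing bid $336.1 lies between your shaded bid and your value, so underbidding forfeits an item you could have won at a profitable price.
Loss from deviating = $156.7 − ($0) = $156.7.

$156.7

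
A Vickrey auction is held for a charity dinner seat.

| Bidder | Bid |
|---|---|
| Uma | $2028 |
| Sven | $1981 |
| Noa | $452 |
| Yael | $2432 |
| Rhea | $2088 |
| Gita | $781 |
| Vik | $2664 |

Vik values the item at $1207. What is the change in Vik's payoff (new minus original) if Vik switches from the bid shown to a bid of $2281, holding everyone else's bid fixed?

The highest bid among the other bidders is $2432; Vik's bid doesn't change that.
Original bid $2664: Vik is highest, pays the top rival bid $2432; payoff $1207 − $2432 = −$1225.
Alternative bid $2281: Vik is not highest (top rival bid is $2432); payoff $0.
Change in payoff = $0 − (−$1225) = $1225.

$1225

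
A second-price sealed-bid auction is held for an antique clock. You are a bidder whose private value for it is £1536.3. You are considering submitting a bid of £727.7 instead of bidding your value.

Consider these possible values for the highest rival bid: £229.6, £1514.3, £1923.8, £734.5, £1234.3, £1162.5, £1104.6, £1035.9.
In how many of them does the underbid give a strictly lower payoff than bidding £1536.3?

6

The deviation hurts exactly when the highest competing bid lies strictly between £727.7 and £1536.3 — underbidding then forfeits a profitable win.
£229.6: below both → same outcome either way.
£1514.3: inside the interval → strictly worse (loss £22).
£1923.8: above both → same outcome either way.
£734.5: inside the interval → strictly worse (loss £801.8).
£1234.3: inside the interval → strictly worse (loss £302).
£1162.5: inside the interval → strictly worse (loss £373.8).
£1104.6: inside the interval → strictly worse (loss £431.7).
£1035.9: inside the interval → strictly worse (loss £500.4).
Count: 6.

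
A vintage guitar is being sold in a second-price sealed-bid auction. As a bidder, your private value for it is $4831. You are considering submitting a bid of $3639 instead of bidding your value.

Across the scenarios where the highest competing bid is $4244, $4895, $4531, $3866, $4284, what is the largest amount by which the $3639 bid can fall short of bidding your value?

$4244: truthful gives $587, deviation gives $0 → loss $587.
$4895: same outcome either way → loss $0.
$4531: truthful gives $300, deviation gives $0 → loss $300.
$3866: truthful gives $965, deviation gives $0 → loss $965.
$4284: truthful gives $547, deviation gives $0 → loss $547.
Maximum loss: $965.

$965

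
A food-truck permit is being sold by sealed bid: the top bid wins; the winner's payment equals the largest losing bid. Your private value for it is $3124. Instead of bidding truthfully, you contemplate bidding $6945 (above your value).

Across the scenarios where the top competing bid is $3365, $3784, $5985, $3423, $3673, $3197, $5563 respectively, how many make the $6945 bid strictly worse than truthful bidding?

The deviation hurts exactly when the highest competing bid lies strictly between $3124 and $6945 — overbidding then wins at a price above your value.
$3365: inside the interval → strictly worse (loss $241).
$3784: inside the interval → strictly worse (loss $660).
$5985: inside the interval → strictly worse (loss $2861).
$3423: inside the interval → strictly worse (loss $299).
$3673: inside the interval → strictly worse (loss $549).
$3197: inside the interval → strictly worse (loss $73).
$5563: inside the interval → strictly worse (loss $2439).
Count: 7.

7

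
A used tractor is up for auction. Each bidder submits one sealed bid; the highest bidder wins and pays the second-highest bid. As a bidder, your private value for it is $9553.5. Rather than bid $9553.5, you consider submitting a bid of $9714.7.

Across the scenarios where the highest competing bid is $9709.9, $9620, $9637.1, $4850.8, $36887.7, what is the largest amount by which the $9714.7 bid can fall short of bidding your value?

$9709.9: truthful gives $0, deviation gives −$156.4 → loss $156.4.
$9620: truthful gives $0, deviation gives −$66.5 → loss $66.5.
$9637.1: truthful gives $0, deviation gives −$83.6 → loss $83.6.
$4850.8: same outcome either way → loss $0.
$36887.7: same outcome either way → loss $0.
Maximum loss: $156.4.

$156.4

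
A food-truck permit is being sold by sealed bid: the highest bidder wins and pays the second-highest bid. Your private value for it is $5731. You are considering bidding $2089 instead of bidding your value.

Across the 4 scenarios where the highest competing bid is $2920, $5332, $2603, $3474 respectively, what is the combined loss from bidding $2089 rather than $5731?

The deviation costs you only when the competing bid falls strictly between $2089 and $5731; elsewhere both bids give the same outcome.
$2920: truthful payoff $2811, deviation payoff $0 → loss $2811.
$5332: truthful payoff $399, deviation payoff $0 → loss $399.
$2603: truthful payoff $3128, deviation payoff $0 → loss $3128.
$3474: truthful payoff $2257, deviation payoff $0 → loss $2257.
Total loss = $2811 + $399 + $3128 + $2257 = $8595.

$8595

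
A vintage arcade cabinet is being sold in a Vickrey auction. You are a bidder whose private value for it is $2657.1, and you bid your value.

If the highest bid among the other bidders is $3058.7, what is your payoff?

Your bid $2657.1 is below the highest competing bid $3058.7, so you lose.
A losing bidder pays nothing and receives nothing: payoff = $0.

$0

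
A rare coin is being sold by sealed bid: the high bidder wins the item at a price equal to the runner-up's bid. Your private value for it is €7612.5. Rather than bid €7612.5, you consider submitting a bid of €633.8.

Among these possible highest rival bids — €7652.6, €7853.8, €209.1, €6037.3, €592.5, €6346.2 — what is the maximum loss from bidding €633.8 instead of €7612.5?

€1575.2

€7652.6: same outcome either way → loss €0.
€7853.8: same outcome either way → loss €0.
€209.1: same outcome either way → loss €0.
€6037.3: truthful gives €1575.2, deviation gives €0 → loss €1575.2.
€592.5: same outcome either way → loss €0.
€6346.2: truthful gives €1266.3, deviation gives €0 → loss €1266.3.
Maximum loss: €1575.2.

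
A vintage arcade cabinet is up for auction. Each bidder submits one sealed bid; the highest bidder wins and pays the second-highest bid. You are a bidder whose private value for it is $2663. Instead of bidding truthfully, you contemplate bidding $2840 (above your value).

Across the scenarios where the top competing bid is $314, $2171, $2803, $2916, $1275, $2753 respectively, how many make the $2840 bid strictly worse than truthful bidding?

2

The deviation hurts exactly when the highest competing bid lies strictly between $2663 and $2840 — overbidding then wins at a price above your value.
$314: below both → same outcome either way.
$2171: below both → same outcome either way.
$2803: inside the interval → strictly worse (loss $140).
$2916: above both → same outcome either way.
$1275: below both → same outcome either way.
$2753: inside the interval → strictly worse (loss $90).
Count: 2.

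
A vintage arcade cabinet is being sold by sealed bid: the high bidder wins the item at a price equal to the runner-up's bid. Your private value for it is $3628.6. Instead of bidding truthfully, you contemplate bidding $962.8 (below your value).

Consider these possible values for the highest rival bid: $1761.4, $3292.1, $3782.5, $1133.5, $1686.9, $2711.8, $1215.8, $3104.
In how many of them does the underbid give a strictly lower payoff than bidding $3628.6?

7

The deviation hurts exactly when the highest competing bid lies strictly between $962.8 and $3628.6 — underbidding then forfeits a profitable win.
$1761.4: inside the interval → strictly worse (loss $1867.2).
$3292.1: inside the interval → strictly worse (loss $336.5).
$3782.5: above both → same outcome either way.
$1133.5: inside the interval → strictly worse (loss $2495.1).
$1686.9: inside the interval → strictly worse (loss $1941.7).
$2711.8: inside the interval → strictly worse (loss $916.8).
$1215.8: inside the interval → strictly worse (loss $2412.8).
$3104: inside the interval → strictly worse (loss $524.6).
Count: 7.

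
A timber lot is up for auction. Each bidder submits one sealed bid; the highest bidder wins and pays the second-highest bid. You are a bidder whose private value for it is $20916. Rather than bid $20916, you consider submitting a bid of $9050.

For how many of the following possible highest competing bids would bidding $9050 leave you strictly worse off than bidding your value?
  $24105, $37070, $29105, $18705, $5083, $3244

1

The deviation hurts exactly when the highest competing bid lies strictly between $9050 and $20916 — underbidding then forfeits a profitable win.
$24105: above both → same outcome either way.
$37070: above both → same outcome either way.
$29105: above both → same outcome either way.
$18705: inside the interval → strictly worse (loss $2211).
$5083: below both → same outcome either way.
$3244: below both → same outcome either way.
Count: 1.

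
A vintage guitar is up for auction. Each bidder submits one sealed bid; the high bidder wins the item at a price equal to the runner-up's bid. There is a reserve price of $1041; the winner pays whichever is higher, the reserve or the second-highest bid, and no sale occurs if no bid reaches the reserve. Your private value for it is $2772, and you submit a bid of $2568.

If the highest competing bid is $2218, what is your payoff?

$554

Your bid $2568 is the highest and exceeds the reserve.
Price = max(second-highest bid, reserve) = max($2218, $1041) = $2218.
Payoff = $2772 − $2218 = $554.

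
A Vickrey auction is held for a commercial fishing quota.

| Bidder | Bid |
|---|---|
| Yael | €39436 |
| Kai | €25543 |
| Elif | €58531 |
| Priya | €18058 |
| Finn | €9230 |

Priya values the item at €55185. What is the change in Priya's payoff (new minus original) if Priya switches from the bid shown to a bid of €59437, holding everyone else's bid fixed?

−€3346

The highest bid among the other bidders is €58531; Priya's bid doesn't change that.
Original bid €18058: Priya is not highest (top rival bid is €58531); payoff €0.
Alternative bid €59437: Priya is highest, pays the top rival bid €58531; payoff €55185 − €58531 = −€3346.
Change in payoff = −€3346 − (€0) = −€3346.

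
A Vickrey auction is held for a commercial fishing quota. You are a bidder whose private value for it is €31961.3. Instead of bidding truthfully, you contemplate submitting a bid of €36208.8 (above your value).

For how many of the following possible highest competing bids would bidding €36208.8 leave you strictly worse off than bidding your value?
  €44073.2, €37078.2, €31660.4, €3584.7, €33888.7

The deviation hurts exactly when the highest competing bid lies strictly between €31961.3 and €36208.8 — overbidding then wins at a price above your value.
€44073.2: above both → same outcome either way.
€37078.2: above both → same outcome either way.
€31660.4: below both → same outcome either way.
€3584.7: below both → same outcome either way.
€33888.7: inside the interval → strictly worse (loss €1927.4).
Count: 1.

1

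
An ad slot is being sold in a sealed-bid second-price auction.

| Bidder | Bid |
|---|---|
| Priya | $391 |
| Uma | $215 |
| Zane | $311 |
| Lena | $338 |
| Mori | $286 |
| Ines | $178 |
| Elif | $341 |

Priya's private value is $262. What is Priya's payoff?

Highest bid: Priya at $391, so Priya wins.
Second-highest bid: Elif at $341 — that is the price the winner pays.
Priya's payoff = value − price = $262 − $341 = −$79.

−$79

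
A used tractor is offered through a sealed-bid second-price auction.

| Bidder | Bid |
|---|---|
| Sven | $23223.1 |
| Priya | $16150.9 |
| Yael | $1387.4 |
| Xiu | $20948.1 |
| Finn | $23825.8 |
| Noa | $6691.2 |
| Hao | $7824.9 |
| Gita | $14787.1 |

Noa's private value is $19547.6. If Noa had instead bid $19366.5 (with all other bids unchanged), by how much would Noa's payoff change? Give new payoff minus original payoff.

The highest bid among the other bidders is $23825.8; Noa's bid doesn't change that.
Original bid $6691.2: Noa is not highest (top rival bid is $23825.8); payoff $0.
Alternative bid $19366.5: Noa is not highest (top rival bid is $23825.8); payoff $0.
Change in payoff = $0 − ($0) = $0.

$0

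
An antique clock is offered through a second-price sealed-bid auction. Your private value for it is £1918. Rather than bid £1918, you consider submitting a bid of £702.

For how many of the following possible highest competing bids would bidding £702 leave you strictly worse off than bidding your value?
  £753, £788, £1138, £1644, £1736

The deviation hurts exactly when the highest competing bid lies strictly between £702 and £1918 — underbidding then forfeits a profitable win.
£753: inside the interval → strictly worse (loss £1165).
£788: inside the interval → strictly worse (loss £1130).
£1138: inside the interval → strictly worse (loss £780).
£1644: inside the interval → strictly worse (loss £274).
£1736: inside the interval → strictly worse (loss £182).
Count: 5.

5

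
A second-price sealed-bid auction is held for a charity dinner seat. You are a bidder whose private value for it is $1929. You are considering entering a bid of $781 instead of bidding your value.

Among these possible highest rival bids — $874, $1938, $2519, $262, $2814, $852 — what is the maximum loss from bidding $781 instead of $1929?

$874: truthful gives $1055, deviation gives $0 → loss $1055.
$1938: same outcome either way → loss $0.
$2519: same outcome either way → loss $0.
$262: same outcome either way → loss $0.
$2814: same outcome either way → loss $0.
$852: truthful gives $1077, deviation gives $0 → loss $1077.
Maximum loss: $1077.

$1077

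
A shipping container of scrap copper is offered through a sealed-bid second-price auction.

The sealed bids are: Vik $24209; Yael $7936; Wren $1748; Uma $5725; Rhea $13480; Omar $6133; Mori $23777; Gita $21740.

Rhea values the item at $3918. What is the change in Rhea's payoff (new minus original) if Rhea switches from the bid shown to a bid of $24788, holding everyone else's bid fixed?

The highest bid among the other bidders is $24209; Rhea's bid doesn't change that.
Original bid $13480: Rhea is not highest (top rival bid is $24209); payoff $0.
Alternative bid $24788: Rhea is highest, pays the top rival bid $24209; payoff $3918 − $24209 = −$20291.
Change in payoff = −$20291 − ($0) = −$20291.

−$20291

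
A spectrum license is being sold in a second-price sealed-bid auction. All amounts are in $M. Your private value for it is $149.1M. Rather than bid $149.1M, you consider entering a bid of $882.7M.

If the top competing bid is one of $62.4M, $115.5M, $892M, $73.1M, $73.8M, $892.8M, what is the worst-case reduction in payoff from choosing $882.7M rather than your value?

$0M

$62.4M: same outcome either way → loss $0M.
$115.5M: same outcome either way → loss $0M.
$892M: same outcome either way → loss $0M.
$73.1M: same outcome either way → loss $0M.
$73.8M: same outcome either way → loss $0M.
$892.8M: same outcome either way → loss $0M.
Maximum loss: $0M.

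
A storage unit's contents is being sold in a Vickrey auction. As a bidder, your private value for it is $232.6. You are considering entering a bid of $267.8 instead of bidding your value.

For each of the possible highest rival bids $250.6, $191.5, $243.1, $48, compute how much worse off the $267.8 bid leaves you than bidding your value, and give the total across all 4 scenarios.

$28.5

The deviation costs you only when the competing bid falls strictly between $232.6 and $267.8; elsewhere both bids give the same outcome.
$250.6: truthful payoff $0, deviation payoff −$18 → loss $18.
$191.5: outcomes coincide → loss $0.
$243.1: truthful payoff $0, deviation payoff −$10.5 → loss $10.5.
$48: outcomes coincide → loss $0.
Total loss = $18 + $10.5 = $28.5.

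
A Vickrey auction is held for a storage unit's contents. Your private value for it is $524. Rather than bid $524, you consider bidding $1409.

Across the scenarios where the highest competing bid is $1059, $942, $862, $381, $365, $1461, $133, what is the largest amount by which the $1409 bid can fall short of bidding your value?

$535

$1059: truthful gives $0, deviation gives −$535 → loss $535.
$942: truthful gives $0, deviation gives −$418 → loss $418.
$862: truthful gives $0, deviation gives −$338 → loss $338.
$381: same outcome either way → loss $0.
$365: same outcome either way → loss $0.
$1461: same outcome either way → loss $0.
$133: same outcome either way → loss $0.
Maximum loss: $535.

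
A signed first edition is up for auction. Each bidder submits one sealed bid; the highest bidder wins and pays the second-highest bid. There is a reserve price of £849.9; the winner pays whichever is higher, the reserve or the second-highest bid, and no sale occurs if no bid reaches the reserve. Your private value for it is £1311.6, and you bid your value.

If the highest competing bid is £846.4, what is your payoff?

£461.7

Your bid £1311.6 is the highest and exceeds the reserve.
Price = max(second-highest bid, reserve) = max(£846.4, £849.9) = £849.9.
Payoff = £1311.6 − £849.9 = £461.7.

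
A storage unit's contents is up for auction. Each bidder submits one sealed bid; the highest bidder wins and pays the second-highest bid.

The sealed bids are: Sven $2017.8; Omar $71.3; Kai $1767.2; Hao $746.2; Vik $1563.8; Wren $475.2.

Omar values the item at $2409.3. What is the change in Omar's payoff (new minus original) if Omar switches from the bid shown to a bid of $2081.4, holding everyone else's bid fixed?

$391.5

The highest bid among the other bidders is $2017.8; Omar's bid doesn't change that.
Original bid $71.3: Omar is not highest (top rival bid is $2017.8); payoff $0.
Alternative bid $2081.4: Omar is highest, pays the top rival bid $2017.8; payoff $2409.3 − $2017.8 = $391.5.
Change in payoff = $391.5 − ($0) = $391.5.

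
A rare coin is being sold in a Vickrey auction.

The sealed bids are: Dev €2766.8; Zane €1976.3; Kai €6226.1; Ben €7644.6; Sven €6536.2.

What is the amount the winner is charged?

Highest bid: Ben at €7644.6, so Ben wins.
Second-highest bid: Sven at €6536.2 — that is the price the winner pays.

€6536.2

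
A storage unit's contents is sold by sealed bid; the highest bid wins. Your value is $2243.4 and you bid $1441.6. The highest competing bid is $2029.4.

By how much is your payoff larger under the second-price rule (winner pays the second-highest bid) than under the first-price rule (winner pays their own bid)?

$0

Your bid $1441.6 is below $2029.4, so you lose under either rule.
Payoff is $0 in both cases; difference = $0.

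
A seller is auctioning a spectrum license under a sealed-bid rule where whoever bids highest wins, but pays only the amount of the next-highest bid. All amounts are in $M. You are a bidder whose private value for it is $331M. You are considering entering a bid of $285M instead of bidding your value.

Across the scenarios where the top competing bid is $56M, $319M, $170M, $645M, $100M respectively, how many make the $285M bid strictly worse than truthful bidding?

1

The deviation hurts exactly when the highest competing bid lies strictly between $285M and $331M — underbidding then forfeits a profitable win.
$56M: below both → same outcome either way.
$319M: inside the interval → strictly worse (loss $12M).
$170M: below both → same outcome either way.
$645M: above both → same outcome either way.
$100M: below both → same outcome either way.
Count: 1.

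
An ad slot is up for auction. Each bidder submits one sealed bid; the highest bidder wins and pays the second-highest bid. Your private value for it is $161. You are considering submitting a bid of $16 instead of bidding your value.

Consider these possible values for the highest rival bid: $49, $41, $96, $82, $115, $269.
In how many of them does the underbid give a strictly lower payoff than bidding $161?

The deviation hurts exactly when the highest competing bid lies strictly between $16 and $161 — underbidding then forfeits a profitable win.
$49: inside the interval → strictly worse (loss $112).
$41: inside the interval → strictly worse (loss $120).
$96: inside the interval → strictly worse (loss $65).
$82: inside the interval → strictly worse (loss $79).
$115: inside the interval → strictly worse (loss $46).
$269: above both → same outcome either way.
Count: 5.

5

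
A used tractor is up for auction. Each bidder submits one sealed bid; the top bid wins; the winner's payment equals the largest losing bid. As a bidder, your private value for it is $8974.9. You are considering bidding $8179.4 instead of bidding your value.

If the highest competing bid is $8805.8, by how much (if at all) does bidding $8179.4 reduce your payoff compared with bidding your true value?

Bidding your value $8974.9: you win (since $8974.9 > $8805.8) and pay $8805.8. Payoff $169.1.
Bidding $8179.4: you lose. Payoff $0.
The competing bid $8805.8 lies between your shaded bid and your value, so underbidding forfeits an item you could have won at a profitable price.
Loss from deviating = $169.1 − ($0) = $169.1.
In a second-price auction your bid sets only whether you win, not what you pay, so bidding your true value is weakly dominant.

$169.1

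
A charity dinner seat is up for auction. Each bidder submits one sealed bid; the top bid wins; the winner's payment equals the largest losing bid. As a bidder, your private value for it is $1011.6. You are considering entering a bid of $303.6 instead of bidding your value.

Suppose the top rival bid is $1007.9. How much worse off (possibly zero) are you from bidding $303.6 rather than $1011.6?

$3.7

Bidding your value $1011.6: you win (since $1011.6 > $1007.9) and pay $1007.9. Payoff $3.7.
Bidding $303.6: you lose. Payoff $0.
The competing bid $1007.9 lies between your shaded bid and your value, so underbidding forfeits an item you could have won at a profitable price.
Loss from deviating = $3.7 − ($0) = $3.7.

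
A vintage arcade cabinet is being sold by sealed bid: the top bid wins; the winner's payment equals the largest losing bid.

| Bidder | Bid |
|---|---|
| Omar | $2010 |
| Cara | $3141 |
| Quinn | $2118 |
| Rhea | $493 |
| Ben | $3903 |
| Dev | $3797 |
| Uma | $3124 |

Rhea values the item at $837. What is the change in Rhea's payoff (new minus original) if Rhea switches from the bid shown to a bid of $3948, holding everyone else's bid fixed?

−$3066

The highest bid among the other bidders is $3903; Rhea's bid doesn't change that.
Original bid $493: Rhea is not highest (top rival bid is $3903); payoff $0.
Alternative bid $3948: Rhea is highest, pays the top rival bid $3903; payoff $837 − $3903 = −$3066.
Change in payoff = −$3066 − ($0) = −$3066.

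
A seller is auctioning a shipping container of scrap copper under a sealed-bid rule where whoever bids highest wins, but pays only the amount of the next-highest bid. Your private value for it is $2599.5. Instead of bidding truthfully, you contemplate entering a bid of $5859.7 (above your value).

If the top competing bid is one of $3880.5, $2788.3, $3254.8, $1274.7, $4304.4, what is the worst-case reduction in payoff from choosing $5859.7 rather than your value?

$1704.9

$3880.5: truthful gives $0, deviation gives −$1281 → loss $1281.
$2788.3: truthful gives $0, deviation gives −$188.8 → loss $188.8.
$3254.8: truthful gives $0, deviation gives −$655.3 → loss $655.3.
$1274.7: same outcome either way → loss $0.
$4304.4: truthful gives $0, deviation gives −$1704.9 → loss $1704.9.
Maximum loss: $1704.9.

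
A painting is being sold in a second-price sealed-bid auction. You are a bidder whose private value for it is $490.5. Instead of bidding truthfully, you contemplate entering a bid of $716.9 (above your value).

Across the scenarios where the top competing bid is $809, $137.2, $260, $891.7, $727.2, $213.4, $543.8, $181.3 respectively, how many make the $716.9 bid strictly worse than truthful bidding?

The deviation hurts exactly when the highest competing bid lies strictly between $490.5 and $716.9 — overbidding then wins at a price above your value.
$809: above both → same outcome either way.
$137.2: below both → same outcome either way.
$260: below both → same outcome either way.
$891.7: above both → same outcome either way.
$727.2: above both → same outcome either way.
$213.4: below both → same outcome either way.
$543.8: inside the interval → strictly worse (loss $53.3).
$181.3: below both → same outcome either way.
Count: 1.

1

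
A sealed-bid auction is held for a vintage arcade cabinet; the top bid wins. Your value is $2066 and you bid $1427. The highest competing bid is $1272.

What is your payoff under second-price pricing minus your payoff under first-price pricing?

You have the highest bid, so you win under either rule.
Second-price: pay $1272 → payoff $794.
First-price: pay your own bid $1427 → payoff $639.
Difference = $794 − ($639) = $155.

$155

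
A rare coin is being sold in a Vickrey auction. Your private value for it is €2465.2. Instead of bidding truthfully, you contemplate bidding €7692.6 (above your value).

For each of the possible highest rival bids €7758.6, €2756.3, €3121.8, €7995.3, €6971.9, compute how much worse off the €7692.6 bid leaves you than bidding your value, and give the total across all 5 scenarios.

€5454.4

The deviation costs you only when the competing bid falls strictly between €2465.2 and €7692.6; elsewhere both bids give the same outcome.
€7758.6: outcomes coincide → loss €0.
€2756.3: truthful payoff €0, deviation payoff −€291.1 → loss €291.1.
€3121.8: truthful payoff €0, deviation payoff −€656.6 → loss €656.6.
€7995.3: outcomes coincide → loss €0.
€6971.9: truthful payoff €0, deviation payoff −€4506.7 → loss €4506.7.
Total loss = €291.1 + €656.6 + €4506.7 = €5454.4.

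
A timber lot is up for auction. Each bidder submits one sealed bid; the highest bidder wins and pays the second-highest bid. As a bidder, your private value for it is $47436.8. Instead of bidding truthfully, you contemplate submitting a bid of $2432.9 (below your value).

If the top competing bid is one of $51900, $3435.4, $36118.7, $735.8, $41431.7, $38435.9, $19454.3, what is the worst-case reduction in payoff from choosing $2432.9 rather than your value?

$44001.4

$51900: same outcome either way → loss $0.
$3435.4: truthful gives $44001.4, deviation gives $0 → loss $44001.4.
$36118.7: truthful gives $11318.1, deviation gives $0 → loss $11318.1.
$735.8: same outcome either way → loss $0.
$41431.7: truthful gives $6005.1, deviation gives $0 → loss $6005.1.
$38435.9: truthful gives $9000.9, deviation gives $0 → loss $9000.9.
$19454.3: truthful gives $27982.5, deviation gives $0 → loss $27982.5.
Maximum loss: $44001.4.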